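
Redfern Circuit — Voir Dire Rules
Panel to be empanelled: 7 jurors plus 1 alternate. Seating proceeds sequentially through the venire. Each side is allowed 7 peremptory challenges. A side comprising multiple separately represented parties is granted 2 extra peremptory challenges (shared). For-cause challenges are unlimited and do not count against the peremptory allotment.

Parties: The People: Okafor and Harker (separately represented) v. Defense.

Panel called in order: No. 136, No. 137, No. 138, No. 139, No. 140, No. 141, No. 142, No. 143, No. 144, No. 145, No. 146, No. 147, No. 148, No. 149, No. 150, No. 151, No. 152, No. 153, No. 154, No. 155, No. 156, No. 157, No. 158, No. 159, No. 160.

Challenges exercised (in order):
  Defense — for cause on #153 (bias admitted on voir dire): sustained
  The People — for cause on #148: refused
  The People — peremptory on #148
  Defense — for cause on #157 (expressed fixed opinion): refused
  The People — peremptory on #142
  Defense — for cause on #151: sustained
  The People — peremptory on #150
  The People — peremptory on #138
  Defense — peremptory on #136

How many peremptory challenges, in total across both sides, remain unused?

11

The People allotment: 7 base + 2 multi-party = 9. Defense allotment: 7.
The People peremptories used: #148, #142, #150, #138 — 4 (the for-cause on #148 doesn't count).
Defense peremptories used: #136 — 1 (for-cause on #153, #157, #151 don't count).
Remaining: (9 − 4) + (7 − 1) = 11.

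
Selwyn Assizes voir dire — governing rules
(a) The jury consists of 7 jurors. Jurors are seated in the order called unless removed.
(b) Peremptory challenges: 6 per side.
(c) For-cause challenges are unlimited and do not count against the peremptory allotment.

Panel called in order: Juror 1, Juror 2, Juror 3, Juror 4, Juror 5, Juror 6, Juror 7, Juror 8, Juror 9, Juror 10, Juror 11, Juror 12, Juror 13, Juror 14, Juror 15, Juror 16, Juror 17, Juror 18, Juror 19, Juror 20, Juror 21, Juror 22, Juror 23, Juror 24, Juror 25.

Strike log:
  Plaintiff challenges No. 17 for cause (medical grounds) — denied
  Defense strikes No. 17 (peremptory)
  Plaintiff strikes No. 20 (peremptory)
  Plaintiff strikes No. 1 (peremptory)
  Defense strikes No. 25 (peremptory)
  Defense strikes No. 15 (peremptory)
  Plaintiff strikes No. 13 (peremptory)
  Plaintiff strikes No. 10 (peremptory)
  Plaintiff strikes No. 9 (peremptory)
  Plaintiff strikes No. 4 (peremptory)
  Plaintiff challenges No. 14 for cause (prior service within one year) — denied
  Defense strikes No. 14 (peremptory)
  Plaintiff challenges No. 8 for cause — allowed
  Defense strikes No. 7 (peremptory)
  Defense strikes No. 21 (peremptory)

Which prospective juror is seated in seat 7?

Removed: #1, #4, #7, #8, #9, #10, #13, #14, #15, #17, #20, #21, #25.
Seating in order: seats 1–7 → #2, #3, #5, #6, #11, #12, #16.
So seat 7 is #16.

16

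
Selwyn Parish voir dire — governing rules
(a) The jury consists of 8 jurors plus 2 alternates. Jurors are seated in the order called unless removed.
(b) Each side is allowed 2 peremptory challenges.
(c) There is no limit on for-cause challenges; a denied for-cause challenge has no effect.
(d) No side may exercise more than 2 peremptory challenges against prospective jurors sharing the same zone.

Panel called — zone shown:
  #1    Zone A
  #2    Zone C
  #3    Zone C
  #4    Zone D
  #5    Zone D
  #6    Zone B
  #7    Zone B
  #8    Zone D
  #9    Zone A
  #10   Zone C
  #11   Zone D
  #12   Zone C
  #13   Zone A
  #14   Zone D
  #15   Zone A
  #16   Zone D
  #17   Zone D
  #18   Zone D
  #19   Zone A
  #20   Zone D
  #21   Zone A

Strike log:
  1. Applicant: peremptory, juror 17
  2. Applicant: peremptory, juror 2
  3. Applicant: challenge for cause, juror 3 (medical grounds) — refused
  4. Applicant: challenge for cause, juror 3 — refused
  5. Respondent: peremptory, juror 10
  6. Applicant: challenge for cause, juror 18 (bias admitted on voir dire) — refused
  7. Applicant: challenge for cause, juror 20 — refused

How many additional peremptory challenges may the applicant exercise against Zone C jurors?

Applicant peremptories so far: #17, #2 — 2 of 2 used, 0 left overall.
Against Zone C: #2 — 1 used; per-zone cap 2 leaves 1.
Binding limit: min(0, 1) = 0.

0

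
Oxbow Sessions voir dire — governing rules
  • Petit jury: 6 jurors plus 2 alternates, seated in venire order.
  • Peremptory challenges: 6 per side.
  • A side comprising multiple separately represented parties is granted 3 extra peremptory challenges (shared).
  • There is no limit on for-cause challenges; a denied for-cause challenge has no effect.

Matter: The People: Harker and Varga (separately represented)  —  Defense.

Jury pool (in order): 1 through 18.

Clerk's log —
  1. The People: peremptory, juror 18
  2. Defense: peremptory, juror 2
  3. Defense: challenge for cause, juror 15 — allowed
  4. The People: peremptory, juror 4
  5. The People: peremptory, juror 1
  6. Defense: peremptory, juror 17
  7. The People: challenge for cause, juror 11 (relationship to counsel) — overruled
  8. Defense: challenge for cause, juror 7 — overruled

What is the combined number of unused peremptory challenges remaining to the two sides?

The People allotment: 6 base + 3 multi-party = 9. Defense allotment: 6.
The People peremptories used: #18, #4, #1 — 3 (the for-cause on #11 doesn't count).
Defense peremptories used: #2, #17 — 2 (for-cause on #15, #7 don't count).
Remaining: (9 − 3) + (6 − 2) = 10.

10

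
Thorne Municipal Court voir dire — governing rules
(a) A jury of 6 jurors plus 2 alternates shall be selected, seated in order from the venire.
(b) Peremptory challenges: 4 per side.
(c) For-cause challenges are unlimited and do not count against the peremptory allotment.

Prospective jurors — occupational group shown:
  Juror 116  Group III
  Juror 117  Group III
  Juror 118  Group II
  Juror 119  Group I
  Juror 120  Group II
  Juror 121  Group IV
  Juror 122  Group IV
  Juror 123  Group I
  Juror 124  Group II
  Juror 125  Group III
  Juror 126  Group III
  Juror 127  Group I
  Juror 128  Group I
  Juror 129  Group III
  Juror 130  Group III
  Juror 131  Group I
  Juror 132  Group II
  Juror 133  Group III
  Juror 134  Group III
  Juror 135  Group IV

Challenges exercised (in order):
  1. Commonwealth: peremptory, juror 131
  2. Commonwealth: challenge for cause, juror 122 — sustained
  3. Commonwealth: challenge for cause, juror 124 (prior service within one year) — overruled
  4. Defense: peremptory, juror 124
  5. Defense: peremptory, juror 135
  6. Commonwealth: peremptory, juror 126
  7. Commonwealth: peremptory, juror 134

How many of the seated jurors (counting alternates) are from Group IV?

1

Removed: #122, #124, #126, #131, #134, #135.
Seated (8 incl. alternates): #116, #117, #118, #119, #120, #121, #123, #125.
Of those, in Group IV: #121 → 1.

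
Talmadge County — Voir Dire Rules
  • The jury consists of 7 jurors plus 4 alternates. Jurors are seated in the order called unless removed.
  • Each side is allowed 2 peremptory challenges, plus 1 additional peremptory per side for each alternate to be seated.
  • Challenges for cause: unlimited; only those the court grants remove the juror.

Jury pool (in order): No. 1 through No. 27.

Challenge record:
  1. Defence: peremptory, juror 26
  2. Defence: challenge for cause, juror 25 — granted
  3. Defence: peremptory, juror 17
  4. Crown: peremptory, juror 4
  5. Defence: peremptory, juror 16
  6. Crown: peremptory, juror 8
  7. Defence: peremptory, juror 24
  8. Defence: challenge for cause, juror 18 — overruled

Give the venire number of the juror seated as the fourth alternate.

13

Removed: #4, #8, #16, #17, #24, #25, #26. (#18 stays — for-cause denied.)
Filling seats in venire order through position 11: #1, #2, #3, #5, #6, #7, #9, #10, #11, #12, #13.
So alternate 4 is #13.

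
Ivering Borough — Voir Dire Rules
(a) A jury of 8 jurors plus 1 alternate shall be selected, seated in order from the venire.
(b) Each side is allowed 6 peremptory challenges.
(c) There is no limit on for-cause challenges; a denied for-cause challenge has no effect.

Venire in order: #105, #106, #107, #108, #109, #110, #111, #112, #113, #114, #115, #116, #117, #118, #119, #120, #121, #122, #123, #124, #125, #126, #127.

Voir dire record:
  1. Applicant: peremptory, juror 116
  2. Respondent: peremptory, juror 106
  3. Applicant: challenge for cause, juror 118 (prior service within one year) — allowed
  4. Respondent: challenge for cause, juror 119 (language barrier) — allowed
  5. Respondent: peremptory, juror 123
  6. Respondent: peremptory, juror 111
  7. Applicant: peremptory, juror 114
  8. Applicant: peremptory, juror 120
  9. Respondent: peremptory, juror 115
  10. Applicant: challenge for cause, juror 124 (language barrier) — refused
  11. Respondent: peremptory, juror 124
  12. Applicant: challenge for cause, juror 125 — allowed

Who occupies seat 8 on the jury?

Removed: #106, #111, #114, #115, #116, #118, #119, #120, #123, #124, #125.
Seating in order: seats 1–8 → #105, #107, #108, #109, #110, #112, #113, #117; alternates → #121.
So seat 8 is #117.

117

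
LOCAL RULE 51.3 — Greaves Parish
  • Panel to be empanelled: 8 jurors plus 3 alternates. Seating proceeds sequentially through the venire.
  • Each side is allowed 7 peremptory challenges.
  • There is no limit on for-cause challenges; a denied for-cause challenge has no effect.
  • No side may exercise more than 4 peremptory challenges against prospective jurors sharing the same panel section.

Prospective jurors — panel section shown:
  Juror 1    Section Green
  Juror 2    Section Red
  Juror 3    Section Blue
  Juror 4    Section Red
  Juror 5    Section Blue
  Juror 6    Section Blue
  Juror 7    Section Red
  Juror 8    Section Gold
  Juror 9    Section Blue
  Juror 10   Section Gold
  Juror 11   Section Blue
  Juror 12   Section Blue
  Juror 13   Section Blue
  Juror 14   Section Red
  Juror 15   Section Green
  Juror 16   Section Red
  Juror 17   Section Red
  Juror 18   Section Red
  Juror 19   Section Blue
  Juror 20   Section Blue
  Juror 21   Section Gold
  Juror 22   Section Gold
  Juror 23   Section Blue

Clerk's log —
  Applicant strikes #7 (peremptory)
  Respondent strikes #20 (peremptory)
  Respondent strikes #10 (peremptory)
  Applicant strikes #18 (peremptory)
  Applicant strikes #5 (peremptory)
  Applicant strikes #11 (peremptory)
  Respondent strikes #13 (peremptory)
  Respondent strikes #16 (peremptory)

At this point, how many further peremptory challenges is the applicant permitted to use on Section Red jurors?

2

Applicant peremptories so far: #7, #18, #5, #11 — 4 of 7 used, 3 left overall.
Against Section Red: #7, #18 — 2 used; per-section cap 4 leaves 2.
Binding limit: min(3, 2) = 2.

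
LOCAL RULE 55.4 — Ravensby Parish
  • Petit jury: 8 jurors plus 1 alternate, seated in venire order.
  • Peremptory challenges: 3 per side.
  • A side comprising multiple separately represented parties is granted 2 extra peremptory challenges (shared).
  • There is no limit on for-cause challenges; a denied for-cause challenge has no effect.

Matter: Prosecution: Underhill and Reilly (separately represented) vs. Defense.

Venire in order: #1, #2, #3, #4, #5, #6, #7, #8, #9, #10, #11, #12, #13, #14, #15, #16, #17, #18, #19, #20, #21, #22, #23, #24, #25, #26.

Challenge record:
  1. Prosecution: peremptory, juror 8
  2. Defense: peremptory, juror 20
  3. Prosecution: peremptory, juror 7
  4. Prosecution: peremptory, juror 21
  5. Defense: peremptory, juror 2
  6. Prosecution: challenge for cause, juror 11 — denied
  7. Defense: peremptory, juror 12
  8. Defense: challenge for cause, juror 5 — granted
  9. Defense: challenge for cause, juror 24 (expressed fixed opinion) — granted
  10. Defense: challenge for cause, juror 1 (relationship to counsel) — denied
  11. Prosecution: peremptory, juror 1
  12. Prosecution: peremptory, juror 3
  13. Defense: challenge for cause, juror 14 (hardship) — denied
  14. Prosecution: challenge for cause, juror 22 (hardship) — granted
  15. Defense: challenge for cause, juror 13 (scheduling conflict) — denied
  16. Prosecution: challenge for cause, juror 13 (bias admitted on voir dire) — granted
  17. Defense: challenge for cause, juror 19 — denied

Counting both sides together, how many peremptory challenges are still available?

0

Prosecution allotment: 3 base + 2 multi-party = 5. Defense allotment: 3.
Prosecution peremptories used: #8, #7, #21, #1, #3 — 5 (for-cause on #11, #22, #13 don't count).
Defense peremptories used: #20, #2, #12 — 3 (for-cause on #5, #24, #1, #14, #13, #19 don't count).
Remaining: (5 − 5) + (3 − 3) = 0.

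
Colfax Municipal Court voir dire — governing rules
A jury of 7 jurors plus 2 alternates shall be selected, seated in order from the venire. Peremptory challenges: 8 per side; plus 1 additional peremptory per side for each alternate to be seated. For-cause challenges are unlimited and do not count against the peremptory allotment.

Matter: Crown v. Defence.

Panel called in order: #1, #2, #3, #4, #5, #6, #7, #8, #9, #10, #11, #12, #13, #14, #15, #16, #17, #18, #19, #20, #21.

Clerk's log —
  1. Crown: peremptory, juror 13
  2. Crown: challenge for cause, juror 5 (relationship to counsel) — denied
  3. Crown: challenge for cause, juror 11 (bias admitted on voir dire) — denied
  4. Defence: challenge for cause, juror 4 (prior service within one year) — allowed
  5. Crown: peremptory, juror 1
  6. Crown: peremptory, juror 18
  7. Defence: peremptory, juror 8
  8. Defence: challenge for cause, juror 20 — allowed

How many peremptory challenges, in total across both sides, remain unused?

16

Crown allotment: 8 base + 1 × 2 alternates = 10. Defence allotment: 8 base + 1 × 2 alternates = 10.
Crown peremptories used: #13, #1, #18 — 3 (for-cause on #5, #11 don't count).
Defence peremptories used: #8 — 1 (for-cause on #4, #20 don't count).
Remaining: (10 − 3) + (10 − 1) = 16.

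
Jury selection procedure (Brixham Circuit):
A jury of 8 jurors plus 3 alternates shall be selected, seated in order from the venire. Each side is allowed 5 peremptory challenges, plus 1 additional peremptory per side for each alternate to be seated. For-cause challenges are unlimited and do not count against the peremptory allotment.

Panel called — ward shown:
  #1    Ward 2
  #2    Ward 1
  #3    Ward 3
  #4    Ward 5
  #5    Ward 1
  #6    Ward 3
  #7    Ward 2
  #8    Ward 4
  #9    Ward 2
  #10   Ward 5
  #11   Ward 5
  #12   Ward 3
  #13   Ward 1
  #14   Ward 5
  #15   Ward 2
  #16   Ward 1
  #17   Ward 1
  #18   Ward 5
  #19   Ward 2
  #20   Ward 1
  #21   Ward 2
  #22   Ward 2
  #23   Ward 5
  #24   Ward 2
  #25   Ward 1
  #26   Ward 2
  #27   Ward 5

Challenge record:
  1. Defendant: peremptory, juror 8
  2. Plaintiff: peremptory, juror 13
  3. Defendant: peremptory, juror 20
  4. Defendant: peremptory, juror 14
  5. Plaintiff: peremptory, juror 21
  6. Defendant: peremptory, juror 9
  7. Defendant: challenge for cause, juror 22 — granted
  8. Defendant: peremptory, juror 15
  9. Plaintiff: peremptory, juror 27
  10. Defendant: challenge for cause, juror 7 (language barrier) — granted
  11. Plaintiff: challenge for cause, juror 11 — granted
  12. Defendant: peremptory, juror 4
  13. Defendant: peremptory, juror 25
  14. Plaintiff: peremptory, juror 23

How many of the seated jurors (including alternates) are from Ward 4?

0

Removed: #4, #7, #8, #9, #11, #13, #14, #15, #20, #21, #22, #23, #25, #27.
Seated (11 incl. alternates): #1, #2, #3, #5, #6, #10, #12, #16, #17, #18, #19.
None of those are in Ward 4 → 0.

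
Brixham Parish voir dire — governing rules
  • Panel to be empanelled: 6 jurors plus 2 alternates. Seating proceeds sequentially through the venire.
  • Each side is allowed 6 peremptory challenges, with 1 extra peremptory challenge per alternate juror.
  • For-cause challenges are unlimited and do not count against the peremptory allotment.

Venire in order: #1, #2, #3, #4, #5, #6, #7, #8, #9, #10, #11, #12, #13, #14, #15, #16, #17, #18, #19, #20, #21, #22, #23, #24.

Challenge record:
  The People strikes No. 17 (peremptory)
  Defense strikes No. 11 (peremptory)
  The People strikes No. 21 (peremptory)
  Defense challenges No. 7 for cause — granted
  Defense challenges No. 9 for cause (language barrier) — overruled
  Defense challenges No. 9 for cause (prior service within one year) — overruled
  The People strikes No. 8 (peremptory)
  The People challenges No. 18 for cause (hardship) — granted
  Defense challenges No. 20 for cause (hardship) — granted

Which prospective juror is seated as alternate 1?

9

Removed: #7, #8, #11, #17, #18, #20, #21. (#9 stays — for-cause denied.)
Seating in order: seats 1–6 → #1, #2, #3, #4, #5, #6; alternates → #9, #10.
So alternate 1 is #9.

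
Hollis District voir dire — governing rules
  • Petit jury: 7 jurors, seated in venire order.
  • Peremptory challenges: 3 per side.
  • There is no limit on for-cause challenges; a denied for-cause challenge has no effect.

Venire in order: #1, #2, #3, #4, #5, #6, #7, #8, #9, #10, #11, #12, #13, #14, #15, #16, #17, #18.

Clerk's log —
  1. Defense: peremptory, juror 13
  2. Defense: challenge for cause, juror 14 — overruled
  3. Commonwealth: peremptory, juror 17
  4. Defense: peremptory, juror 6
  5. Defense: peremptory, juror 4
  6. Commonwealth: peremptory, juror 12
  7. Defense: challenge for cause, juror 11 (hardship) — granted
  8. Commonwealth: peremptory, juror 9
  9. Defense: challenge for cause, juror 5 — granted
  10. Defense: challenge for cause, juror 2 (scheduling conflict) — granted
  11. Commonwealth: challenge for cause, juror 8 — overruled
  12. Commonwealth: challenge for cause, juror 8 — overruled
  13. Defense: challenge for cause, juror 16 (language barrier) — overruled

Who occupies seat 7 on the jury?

Removed: #2, #4, #5, #6, #9, #11, #12, #13, #17. (#8, #14, #16 stay — for-cause denied.)
Seating in order: seats 1–7 → #1, #3, #7, #8, #10, #14, #15.
So seat 7 is #15.

15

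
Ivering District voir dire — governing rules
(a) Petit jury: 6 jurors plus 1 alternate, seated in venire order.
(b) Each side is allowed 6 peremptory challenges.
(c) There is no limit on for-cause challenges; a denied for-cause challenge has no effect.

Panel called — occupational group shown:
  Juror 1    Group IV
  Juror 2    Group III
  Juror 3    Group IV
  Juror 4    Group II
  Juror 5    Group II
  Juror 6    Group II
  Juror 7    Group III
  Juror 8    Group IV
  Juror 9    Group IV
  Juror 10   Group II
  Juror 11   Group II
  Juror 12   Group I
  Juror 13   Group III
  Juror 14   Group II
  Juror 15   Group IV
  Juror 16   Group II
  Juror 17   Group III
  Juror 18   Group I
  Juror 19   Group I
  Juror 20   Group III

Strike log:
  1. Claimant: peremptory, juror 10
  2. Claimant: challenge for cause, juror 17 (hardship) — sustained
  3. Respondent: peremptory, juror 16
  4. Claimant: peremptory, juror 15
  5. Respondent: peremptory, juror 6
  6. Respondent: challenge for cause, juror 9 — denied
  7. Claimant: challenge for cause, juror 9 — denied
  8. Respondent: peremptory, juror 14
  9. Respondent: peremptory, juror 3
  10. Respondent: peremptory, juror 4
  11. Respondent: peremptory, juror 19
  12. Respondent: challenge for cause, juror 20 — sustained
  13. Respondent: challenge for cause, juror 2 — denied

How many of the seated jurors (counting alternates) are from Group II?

Removed: #3, #4, #6, #10, #14, #15, #16, #17, #19, #20.
Seated (7 incl. alternates): #1, #2, #5, #7, #8, #9, #11.
Of those, in Group II: #5, #11 → 2.

2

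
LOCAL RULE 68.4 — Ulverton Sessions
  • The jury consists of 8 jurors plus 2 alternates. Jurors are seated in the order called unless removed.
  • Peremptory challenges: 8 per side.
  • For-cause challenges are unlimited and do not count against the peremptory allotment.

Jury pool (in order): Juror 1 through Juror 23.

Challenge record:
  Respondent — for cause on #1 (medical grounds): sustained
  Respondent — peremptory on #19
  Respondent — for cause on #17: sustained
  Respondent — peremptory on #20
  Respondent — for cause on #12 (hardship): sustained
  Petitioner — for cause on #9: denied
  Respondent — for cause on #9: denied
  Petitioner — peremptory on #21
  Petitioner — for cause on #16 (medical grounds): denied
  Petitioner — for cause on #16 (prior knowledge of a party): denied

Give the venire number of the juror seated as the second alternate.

11

Removed: #1, #12, #17, #19, #20, #21. (#9, #16 stay — for-cause denied.)
Seating in order: seats 1–8 → #2, #3, #4, #5, #6, #7, #8, #9; alternates → #10, #11.
So alternate 2 is #11.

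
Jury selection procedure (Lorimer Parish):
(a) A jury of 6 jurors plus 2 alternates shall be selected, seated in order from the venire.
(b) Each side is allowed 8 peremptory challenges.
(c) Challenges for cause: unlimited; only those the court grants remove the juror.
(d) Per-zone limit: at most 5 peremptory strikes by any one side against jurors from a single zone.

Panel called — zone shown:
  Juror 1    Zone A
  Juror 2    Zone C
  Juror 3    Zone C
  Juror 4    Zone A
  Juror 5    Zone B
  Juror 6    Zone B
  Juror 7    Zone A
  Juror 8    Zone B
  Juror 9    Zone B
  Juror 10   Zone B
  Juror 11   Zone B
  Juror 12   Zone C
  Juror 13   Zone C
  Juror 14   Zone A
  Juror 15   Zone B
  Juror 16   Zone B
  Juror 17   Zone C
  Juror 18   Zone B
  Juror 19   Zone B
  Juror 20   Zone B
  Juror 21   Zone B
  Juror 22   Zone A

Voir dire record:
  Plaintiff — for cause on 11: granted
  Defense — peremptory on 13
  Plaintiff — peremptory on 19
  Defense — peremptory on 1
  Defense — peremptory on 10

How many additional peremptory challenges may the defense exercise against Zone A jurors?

4

Defense peremptories so far: #13, #1, #10 — 3 of 8 used, 5 left overall.
Against Zone A: #1 — 1 used; per-zone cap 5 leaves 4.
Binding limit: min(5, 4) = 4.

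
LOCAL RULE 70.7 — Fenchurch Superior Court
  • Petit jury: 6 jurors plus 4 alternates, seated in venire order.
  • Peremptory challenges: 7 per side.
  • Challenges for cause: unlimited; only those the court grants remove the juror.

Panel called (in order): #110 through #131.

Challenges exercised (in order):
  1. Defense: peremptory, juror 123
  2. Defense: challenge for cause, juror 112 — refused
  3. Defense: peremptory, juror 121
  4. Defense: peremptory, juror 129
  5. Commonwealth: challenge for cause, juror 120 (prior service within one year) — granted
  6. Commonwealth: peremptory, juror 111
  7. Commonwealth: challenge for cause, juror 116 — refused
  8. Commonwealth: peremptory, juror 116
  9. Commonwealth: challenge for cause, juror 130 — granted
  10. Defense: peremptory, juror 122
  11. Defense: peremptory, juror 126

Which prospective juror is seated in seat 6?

117

Removed: #111, #116, #120, #121, #122, #123, #126, #129, #130. (#112 stays — for-cause denied.)
Seating in order: seats 1–6 → #110, #112, #113, #114, #115, #117; alternates → #118, #119, #124, #125.
So seat 6 is #117.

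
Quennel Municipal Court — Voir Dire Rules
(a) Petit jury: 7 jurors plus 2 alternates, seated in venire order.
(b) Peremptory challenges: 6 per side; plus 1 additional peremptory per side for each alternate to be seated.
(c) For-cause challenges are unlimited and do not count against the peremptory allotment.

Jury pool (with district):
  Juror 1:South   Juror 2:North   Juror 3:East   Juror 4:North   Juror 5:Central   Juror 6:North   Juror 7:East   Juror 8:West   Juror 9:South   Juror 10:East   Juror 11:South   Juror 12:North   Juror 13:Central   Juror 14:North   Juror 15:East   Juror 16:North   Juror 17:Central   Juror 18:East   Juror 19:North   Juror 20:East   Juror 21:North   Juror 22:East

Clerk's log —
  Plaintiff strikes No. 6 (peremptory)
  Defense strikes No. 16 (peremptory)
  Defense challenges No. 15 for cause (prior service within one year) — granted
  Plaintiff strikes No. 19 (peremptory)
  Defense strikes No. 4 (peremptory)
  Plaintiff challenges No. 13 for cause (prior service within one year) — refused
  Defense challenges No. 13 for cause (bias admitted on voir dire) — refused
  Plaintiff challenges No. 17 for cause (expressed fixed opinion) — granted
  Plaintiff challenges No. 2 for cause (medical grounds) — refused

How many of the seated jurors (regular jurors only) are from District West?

1

Removed: #4, #6, #15, #16, #17, #19.
Seated jurors 1–7: #1, #2, #3, #5, #7, #8, #9 (alternates #10, #11 not counted).
Of those, in District West: #8 → 1.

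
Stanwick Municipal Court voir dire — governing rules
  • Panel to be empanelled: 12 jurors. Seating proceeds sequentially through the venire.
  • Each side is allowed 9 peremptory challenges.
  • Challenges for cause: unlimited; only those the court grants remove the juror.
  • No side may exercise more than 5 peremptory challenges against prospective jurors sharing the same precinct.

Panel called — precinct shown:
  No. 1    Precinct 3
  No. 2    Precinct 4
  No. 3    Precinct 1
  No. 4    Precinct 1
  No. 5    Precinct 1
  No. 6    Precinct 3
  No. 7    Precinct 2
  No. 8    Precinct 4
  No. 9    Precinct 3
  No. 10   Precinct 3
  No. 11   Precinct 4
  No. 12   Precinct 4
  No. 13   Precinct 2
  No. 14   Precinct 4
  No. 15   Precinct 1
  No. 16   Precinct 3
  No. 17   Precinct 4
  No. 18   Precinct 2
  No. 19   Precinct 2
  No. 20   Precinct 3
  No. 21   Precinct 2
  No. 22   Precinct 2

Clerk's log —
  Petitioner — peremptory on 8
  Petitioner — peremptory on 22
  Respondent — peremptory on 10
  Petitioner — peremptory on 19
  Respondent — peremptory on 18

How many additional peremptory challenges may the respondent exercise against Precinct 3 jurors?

4

Respondent peremptories so far: #10, #18 — 2 of 9 used, 7 left overall.
Against Precinct 3: #10 — 1 used; per-precinct cap 5 leaves 4.
Binding limit: min(7, 4) = 4.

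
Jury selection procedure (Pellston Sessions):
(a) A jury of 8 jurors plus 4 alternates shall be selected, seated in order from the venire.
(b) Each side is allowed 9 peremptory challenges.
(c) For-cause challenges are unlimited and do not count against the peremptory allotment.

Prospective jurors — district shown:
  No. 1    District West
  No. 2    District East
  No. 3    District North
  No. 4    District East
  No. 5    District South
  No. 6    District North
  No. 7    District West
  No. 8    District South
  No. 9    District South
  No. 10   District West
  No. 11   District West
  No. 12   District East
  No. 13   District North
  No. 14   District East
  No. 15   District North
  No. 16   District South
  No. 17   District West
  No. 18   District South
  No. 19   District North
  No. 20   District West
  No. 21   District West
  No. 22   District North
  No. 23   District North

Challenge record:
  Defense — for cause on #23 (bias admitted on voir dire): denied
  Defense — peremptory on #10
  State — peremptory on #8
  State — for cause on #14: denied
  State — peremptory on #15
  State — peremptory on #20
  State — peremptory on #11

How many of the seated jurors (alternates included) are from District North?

3

Removed: #8, #10, #11, #15, #20.
Seated (12 incl. alternates): #1, #2, #3, #4, #5, #6, #7, #9, #12, #13, #14, #16.
Of those, in District North: #3, #6, #13 → 3.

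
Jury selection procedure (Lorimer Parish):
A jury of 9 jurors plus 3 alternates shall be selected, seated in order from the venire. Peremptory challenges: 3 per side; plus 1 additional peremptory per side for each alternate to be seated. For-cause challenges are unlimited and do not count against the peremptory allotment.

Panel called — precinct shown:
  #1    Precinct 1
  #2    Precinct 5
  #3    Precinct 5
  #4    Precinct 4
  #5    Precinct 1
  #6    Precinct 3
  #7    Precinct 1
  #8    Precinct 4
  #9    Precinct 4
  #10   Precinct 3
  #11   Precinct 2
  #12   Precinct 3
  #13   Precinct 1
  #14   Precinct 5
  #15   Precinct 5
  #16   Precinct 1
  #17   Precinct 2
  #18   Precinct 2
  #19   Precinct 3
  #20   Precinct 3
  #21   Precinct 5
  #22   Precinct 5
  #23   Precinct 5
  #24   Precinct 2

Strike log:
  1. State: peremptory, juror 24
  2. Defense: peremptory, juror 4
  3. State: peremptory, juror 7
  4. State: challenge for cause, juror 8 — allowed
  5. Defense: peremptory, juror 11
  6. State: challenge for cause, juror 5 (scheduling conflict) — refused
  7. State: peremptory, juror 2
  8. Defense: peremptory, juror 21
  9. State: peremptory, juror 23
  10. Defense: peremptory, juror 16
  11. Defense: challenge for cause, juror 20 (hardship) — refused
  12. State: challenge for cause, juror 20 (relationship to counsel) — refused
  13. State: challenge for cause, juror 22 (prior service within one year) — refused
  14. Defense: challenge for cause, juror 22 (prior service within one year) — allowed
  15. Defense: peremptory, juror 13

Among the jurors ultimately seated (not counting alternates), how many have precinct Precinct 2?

0

Removed: #2, #4, #7, #8, #11, #13, #16, #21, #22, #23, #24.
Seated jurors 1–9: #1, #3, #5, #6, #9, #10, #12, #14, #15 (alternates #17, #18, #19 not counted).
None of those are in Precinct 2 → 0.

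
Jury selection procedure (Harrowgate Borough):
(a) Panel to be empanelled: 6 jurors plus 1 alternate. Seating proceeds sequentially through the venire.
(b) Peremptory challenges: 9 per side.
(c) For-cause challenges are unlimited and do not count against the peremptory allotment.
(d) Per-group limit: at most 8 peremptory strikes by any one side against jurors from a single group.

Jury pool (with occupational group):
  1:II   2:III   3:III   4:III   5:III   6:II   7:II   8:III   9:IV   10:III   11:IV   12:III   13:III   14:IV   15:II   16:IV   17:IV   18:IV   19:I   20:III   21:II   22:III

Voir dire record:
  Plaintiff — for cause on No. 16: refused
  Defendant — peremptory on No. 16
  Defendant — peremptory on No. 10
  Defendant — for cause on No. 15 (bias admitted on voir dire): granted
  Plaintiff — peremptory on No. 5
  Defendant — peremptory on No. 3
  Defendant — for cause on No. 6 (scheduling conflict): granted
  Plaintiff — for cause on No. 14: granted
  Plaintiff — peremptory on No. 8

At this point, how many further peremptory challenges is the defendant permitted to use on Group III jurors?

6

Defendant peremptories so far: #16, #10, #3 — 3 of 9 used, 6 left overall.
Against Group III: #10, #3 — 2 used; per-group cap 8 leaves 6.
Binding limit: min(6, 6) = 6.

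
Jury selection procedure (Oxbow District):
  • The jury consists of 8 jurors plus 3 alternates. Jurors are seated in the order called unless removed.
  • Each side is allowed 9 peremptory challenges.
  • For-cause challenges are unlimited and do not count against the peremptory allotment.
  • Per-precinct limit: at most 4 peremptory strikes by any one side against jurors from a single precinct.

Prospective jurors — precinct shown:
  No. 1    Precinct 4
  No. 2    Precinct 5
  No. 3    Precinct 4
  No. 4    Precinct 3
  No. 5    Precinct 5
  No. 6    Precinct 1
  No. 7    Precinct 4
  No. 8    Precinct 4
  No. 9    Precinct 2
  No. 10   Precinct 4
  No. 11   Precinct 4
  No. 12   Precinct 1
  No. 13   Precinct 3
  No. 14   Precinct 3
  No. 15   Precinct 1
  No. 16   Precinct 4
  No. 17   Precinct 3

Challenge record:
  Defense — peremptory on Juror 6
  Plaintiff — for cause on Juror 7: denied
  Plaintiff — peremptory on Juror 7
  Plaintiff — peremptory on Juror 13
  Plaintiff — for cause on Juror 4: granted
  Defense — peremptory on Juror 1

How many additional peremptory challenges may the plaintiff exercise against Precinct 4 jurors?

Plaintiff peremptories so far: #7, #13 — 2 of 9 used, 7 left overall.
Against Precinct 4: #7 — 1 used; per-precinct cap 4 leaves 3.
Binding limit: min(7, 3) = 3.

3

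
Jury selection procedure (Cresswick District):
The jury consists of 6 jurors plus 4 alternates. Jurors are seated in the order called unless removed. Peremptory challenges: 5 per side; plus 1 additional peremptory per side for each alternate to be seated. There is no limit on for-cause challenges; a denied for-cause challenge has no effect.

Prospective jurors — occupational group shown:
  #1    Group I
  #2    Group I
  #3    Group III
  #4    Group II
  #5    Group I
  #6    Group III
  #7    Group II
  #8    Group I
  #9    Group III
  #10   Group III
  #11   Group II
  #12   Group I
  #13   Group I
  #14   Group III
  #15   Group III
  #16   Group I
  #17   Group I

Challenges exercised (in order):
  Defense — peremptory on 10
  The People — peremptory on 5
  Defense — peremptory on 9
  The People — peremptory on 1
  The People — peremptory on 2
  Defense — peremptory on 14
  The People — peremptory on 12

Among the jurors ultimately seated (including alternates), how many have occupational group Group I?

4

Removed: #1, #2, #5, #9, #10, #12, #14.
Seated (10 incl. alternates): #3, #4, #6, #7, #8, #11, #13, #15, #16, #17.
Of those, in Group I: #8, #13, #16, #17 → 4.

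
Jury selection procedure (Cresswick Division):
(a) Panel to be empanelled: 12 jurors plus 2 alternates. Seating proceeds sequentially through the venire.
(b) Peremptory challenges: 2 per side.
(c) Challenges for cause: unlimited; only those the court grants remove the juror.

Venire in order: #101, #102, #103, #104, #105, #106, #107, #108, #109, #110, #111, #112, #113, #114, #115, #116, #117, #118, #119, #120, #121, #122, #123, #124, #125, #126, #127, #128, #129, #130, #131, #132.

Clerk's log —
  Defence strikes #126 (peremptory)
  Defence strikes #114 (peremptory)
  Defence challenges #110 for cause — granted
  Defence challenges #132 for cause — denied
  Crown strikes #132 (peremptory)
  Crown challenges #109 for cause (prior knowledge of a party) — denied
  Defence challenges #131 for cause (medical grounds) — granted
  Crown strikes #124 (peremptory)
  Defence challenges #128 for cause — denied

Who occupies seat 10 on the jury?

111

Removed: #110, #114, #124, #126, #131, #132. (#109, #128 stay — for-cause denied.)
Seating in order: seats 1–12 → #101, #102, #103, #104, #105, #106, #107, #108, #109, #111, #112, #113; alternates → #115, #116.
So seat 10 is #111.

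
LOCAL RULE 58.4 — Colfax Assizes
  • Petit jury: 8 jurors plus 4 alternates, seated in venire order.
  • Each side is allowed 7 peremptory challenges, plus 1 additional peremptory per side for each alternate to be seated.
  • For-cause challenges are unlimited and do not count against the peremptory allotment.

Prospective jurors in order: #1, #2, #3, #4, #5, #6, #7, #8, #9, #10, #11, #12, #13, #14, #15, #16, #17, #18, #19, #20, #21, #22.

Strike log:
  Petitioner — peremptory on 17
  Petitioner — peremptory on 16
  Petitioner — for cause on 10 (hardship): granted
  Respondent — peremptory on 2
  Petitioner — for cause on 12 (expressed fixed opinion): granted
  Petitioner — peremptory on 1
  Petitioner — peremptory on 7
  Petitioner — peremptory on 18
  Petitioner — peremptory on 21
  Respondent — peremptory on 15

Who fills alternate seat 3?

20

Removed: #1, #2, #7, #10, #12, #15, #16, #17, #18, #21.
Seating in order: seats 1–8 → #3, #4, #5, #6, #8, #9, #11, #13; alternates → #14, #19, #20, #22.
So alternate 3 is #20.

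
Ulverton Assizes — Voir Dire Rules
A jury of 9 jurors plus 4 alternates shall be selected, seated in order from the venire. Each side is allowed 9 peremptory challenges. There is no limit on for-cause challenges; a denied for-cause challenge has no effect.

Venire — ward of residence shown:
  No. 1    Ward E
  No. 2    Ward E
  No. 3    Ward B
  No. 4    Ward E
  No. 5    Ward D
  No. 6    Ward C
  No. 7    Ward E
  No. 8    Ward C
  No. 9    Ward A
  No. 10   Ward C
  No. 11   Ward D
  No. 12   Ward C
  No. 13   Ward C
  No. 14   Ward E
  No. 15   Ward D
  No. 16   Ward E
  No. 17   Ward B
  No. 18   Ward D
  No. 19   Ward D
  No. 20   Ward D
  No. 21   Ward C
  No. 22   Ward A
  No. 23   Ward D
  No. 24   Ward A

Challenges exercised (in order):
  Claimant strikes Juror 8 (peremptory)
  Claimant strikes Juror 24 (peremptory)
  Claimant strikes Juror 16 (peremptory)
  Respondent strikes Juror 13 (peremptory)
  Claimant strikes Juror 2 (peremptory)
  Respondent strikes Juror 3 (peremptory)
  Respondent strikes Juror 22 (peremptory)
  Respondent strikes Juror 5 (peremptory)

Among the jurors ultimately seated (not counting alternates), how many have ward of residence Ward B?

0

Removed: #2, #3, #5, #8, #13, #16, #22, #24.
Seated jurors 1–9: #1, #4, #6, #7, #9, #10, #11, #12, #14 (alternates #15, #17, #18, #19 not counted).
None of those are in Ward B → 0.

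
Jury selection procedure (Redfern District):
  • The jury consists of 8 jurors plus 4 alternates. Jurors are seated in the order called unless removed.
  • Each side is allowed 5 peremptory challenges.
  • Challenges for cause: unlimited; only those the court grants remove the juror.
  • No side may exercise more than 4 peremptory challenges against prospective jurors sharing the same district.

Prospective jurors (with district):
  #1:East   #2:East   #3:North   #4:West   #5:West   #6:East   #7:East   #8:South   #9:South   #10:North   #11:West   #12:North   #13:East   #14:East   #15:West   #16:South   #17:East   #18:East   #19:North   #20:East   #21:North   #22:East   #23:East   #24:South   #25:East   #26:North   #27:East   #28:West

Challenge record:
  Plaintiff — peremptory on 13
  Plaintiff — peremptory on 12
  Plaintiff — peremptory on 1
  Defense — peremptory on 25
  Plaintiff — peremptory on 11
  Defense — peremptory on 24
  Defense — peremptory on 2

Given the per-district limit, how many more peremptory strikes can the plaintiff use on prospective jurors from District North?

Plaintiff peremptories so far: #13, #12, #1, #11 — 4 of 5 used, 1 left overall.
Against District North: #12 — 1 used; per-district cap 4 leaves 3.
Binding limit: min(1, 3) = 1.

1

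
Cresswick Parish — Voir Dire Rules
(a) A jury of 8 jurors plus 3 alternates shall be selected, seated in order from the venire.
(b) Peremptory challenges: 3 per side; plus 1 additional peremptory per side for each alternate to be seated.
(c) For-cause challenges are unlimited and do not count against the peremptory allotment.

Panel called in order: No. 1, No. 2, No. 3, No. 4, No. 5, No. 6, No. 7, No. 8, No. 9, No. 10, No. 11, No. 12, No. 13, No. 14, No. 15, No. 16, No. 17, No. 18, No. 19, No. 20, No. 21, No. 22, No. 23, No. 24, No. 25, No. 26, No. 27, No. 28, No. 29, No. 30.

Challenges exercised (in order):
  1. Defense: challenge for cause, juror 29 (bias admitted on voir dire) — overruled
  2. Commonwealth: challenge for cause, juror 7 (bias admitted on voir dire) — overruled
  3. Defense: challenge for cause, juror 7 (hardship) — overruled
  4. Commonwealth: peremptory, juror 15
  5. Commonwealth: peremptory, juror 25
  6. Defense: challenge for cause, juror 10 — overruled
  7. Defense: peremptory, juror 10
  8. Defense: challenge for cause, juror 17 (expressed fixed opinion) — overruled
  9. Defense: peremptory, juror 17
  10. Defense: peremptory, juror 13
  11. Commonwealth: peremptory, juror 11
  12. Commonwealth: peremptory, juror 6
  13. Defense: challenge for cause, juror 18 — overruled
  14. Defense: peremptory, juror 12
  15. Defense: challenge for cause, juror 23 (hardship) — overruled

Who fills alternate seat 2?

16

Removed: #6, #10, #11, #12, #13, #15, #17, #25. (#7, #18, #23, #29 stay — for-cause denied.)
Filling seats in venire order through position 10: #1, #2, #3, #4, #5, #7, #8, #9, #14, #16.
So alternate 2 is #16.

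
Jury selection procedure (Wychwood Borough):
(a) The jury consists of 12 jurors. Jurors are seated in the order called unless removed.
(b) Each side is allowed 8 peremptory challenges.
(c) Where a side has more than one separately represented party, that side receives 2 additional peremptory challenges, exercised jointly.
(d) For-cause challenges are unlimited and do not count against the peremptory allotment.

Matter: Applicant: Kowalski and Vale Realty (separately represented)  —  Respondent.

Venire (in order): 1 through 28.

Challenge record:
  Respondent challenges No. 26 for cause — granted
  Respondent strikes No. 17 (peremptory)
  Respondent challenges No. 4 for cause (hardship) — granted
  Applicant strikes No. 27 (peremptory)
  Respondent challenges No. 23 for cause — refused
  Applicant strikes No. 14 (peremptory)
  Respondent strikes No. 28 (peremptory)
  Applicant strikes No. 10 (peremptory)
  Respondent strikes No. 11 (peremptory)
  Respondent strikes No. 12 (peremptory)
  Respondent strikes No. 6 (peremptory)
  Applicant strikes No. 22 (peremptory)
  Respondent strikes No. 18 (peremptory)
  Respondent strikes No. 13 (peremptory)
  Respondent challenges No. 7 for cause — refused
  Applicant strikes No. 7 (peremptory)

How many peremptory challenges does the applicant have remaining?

Applicant allotment: 8 base + 2 multi-party = 10.
Applicant peremptories used: #27, #14, #10, #22, #7 — 5.
Remaining: 10 − 5 = 5.

5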